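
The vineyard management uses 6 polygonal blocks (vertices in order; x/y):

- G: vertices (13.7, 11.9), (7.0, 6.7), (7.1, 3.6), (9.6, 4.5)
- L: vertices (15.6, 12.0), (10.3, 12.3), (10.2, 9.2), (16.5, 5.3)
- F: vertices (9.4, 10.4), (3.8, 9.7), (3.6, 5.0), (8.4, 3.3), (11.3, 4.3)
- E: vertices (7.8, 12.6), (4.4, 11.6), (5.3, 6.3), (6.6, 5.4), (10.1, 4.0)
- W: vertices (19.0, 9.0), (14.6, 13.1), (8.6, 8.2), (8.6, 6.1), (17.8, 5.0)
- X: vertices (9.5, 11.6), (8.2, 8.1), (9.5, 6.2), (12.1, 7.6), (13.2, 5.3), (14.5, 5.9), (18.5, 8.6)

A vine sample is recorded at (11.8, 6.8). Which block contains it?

W

Cast a ray rightward from (11.8, 6.8). For each polygon, the edges (by vertex number in listed order) whose endpoints lie on opposite sides of y = 6.8, where each meets that height, and whether that is right or left of the point:
G: 1–2 at x≈7.13 (left), 4–1 at x≈10.87 (left) → 0 crossings.
L: 3–4 at x≈14.08 (right), 4–1 at x≈16.30 (right) → 2 crossings.
F: 2–3 at x≈3.68 (left), 5–1 at x≈10.52 (left) → 0 crossings.
E: 2–3 at x≈5.22 (left), 5–1 at x≈9.35 (left) → 0 crossings.
W: 3–4 at x≈8.60 (left), 5–1 at x≈18.34 (right) → 1 crossing.
X: 2–3 at x≈9.09 (left), 3–4 at x≈10.61 (left), 4–5 at x≈12.48 (right), 6–7 at x≈15.83 (right) → 2 crossings.
Only W has an odd count, so the point is inside W.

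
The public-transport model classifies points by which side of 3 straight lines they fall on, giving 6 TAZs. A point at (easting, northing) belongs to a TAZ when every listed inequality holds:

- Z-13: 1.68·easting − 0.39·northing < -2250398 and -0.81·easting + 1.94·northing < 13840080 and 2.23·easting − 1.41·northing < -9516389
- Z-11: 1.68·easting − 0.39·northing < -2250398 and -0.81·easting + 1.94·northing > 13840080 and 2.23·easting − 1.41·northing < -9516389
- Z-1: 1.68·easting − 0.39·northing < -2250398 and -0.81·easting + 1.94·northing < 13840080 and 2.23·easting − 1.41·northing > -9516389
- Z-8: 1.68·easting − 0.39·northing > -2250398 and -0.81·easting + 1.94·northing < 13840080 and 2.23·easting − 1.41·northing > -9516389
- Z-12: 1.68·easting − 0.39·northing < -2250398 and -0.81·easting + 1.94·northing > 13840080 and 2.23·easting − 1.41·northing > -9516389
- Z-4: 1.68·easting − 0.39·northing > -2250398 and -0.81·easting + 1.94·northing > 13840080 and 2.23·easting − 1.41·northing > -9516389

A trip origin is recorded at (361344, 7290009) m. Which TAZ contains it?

1.68·361344 − 0.39·7290009 = -2236045.590, which is > -2250398
-0.81·361344 + 1.94·7290009 = 13849928.820, which is > 13840080
2.23·361344 − 1.41·7290009 = -9473115.570, which is > -9516389
This sign pattern matches Z-4.

Z-4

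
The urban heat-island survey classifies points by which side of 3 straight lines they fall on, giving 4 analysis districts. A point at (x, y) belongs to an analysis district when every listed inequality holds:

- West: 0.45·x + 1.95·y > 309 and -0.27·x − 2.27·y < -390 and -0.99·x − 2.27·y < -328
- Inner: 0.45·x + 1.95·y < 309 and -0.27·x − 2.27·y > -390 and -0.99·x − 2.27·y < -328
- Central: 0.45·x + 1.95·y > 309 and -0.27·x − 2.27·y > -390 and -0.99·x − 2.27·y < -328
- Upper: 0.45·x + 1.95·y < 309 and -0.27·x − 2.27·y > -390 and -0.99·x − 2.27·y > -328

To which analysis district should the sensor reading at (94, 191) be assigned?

0.45·94 + 1.95·191 = 414.750, which is > 309
-0.27·94 − 2.27·191 = -458.950, which is < -390
-0.99·94 − 2.27·191 = -526.630, which is < -328
This sign pattern matches West.

West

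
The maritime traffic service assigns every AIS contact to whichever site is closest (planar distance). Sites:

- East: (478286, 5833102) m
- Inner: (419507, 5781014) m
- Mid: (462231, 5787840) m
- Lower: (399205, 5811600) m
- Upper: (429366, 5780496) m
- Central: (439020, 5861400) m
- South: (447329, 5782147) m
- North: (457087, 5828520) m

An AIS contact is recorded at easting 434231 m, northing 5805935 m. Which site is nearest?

Upper

Squared distances to each site:
East: 2678888914.000; Inner: 837852417.000; Mid: 1111429025.000; Lower: 1258912901.000; Upper: 670810946.000; Central: 3099300746.000; South: 737426548.000; North: 1032478961.000.
Minimum at Upper.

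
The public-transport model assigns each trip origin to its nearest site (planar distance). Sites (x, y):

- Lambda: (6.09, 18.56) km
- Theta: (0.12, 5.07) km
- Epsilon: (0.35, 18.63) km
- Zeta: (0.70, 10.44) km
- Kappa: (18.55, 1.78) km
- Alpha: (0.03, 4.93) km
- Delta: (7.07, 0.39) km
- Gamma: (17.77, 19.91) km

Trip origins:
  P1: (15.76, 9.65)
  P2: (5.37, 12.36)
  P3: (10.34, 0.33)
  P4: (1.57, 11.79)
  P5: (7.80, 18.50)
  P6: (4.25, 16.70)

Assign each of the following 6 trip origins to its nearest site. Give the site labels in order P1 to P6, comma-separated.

P1 → Kappa (d²=69.72)
P2 → Zeta (d²=25.50)
P3 → Delta (d²=10.70)
P4 → Zeta (d²=2.58)
P5 → Lambda (d²=2.93)
P6 → Lambda (d²=6.85)

Kappa, Zeta, Delta, Zeta, Lambda, Lambda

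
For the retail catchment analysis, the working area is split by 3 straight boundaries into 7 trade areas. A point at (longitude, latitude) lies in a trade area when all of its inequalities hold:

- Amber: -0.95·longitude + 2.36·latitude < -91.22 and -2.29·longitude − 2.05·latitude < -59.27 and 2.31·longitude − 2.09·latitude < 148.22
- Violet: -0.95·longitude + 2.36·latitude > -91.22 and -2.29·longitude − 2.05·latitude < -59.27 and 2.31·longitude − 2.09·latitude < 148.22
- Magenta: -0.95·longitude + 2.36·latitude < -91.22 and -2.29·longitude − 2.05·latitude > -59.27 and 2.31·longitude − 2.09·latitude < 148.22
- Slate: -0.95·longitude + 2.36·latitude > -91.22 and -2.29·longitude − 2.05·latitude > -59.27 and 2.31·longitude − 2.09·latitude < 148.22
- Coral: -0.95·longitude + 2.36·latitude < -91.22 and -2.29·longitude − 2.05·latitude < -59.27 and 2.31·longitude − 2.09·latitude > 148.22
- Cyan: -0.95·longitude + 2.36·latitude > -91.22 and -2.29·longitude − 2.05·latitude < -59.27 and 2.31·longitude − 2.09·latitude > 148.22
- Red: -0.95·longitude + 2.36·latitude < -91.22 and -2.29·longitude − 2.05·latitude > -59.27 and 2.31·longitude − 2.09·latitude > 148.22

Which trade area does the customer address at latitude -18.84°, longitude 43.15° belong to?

-0.95·43.15 + 2.36·-18.84 = -85.455, which is > -91.22
-2.29·43.15 − 2.05·-18.84 = -60.192, which is < -59.27
2.31·43.15 − 2.09·-18.84 = 139.052, which is < 148.22
This sign pattern matches Violet.

Violet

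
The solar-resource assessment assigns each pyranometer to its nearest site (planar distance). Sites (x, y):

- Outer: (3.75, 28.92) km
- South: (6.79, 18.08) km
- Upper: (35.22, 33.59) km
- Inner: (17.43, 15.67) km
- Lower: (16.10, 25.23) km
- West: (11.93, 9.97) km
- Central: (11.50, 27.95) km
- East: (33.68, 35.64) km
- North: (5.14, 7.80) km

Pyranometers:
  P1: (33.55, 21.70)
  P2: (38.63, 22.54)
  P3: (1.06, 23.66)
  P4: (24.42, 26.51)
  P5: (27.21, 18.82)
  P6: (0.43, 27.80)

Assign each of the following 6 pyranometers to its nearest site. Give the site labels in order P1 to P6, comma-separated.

Upper, Upper, Outer, Lower, Inner, Outer

P1 → Upper (d²=144.16)
P2 → Upper (d²=133.73)
P3 → Outer (d²=34.90)
P4 → Lower (d²=70.86)
P5 → Inner (d²=105.57)
P6 → Outer (d²=12.28)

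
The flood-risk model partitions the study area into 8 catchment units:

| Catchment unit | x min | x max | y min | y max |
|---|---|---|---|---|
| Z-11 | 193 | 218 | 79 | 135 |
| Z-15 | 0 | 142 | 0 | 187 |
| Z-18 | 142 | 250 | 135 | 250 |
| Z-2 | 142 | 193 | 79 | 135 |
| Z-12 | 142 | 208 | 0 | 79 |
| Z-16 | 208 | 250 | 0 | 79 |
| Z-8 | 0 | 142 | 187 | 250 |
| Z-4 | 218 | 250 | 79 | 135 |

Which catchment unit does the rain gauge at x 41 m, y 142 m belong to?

The point has x = 41 and y = 142.
Only Z-15 satisfies 0 ≤ x ≤ 142 and 0 ≤ y ≤ 187.

Z-15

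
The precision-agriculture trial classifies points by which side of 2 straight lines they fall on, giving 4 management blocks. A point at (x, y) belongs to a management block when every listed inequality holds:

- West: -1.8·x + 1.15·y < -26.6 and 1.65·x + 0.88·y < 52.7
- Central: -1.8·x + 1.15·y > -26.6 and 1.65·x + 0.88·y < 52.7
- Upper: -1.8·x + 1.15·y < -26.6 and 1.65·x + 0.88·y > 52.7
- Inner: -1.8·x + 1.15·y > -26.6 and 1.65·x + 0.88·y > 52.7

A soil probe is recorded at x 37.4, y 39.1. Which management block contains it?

-1.8·37.4 + 1.15·39.1 = -22.355, which is > -26.6
1.65·37.4 + 0.88·39.1 = 96.118, which is > 52.7
This sign pattern matches Inner.

Inner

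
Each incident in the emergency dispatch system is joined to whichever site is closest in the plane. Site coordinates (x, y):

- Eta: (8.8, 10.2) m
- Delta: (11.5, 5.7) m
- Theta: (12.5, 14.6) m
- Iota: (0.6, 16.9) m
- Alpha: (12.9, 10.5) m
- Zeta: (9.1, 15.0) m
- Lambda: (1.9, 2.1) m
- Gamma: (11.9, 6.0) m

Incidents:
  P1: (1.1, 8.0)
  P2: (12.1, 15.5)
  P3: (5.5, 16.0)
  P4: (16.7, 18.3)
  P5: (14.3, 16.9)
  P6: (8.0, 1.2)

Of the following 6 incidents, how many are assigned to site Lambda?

1

P1 → Lambda
P2 → Theta
P3 → Zeta
P4 → Theta
P5 → Theta
P6 → Delta
1 of the 6 goes to Lambda.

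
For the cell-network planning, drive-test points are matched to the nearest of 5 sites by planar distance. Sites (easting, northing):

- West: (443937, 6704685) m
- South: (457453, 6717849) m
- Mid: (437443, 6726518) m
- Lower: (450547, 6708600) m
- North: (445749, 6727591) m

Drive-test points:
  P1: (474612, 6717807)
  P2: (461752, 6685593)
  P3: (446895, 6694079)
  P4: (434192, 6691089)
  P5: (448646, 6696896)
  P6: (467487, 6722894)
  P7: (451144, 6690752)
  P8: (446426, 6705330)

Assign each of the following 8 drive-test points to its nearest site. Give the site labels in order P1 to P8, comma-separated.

South, Lower, West, West, West, South, West, West

P1 → South (d²=294433045.00)
P2 → Lower (d²=654874074.00)
P3 → West (d²=121237000.00)
P4 → West (d²=279816241.00)
P5 → West (d²=82843202.00)
P6 → South (d²=126133181.00)
P7 → West (d²=246069338.00)
P8 → West (d²=6611146.00)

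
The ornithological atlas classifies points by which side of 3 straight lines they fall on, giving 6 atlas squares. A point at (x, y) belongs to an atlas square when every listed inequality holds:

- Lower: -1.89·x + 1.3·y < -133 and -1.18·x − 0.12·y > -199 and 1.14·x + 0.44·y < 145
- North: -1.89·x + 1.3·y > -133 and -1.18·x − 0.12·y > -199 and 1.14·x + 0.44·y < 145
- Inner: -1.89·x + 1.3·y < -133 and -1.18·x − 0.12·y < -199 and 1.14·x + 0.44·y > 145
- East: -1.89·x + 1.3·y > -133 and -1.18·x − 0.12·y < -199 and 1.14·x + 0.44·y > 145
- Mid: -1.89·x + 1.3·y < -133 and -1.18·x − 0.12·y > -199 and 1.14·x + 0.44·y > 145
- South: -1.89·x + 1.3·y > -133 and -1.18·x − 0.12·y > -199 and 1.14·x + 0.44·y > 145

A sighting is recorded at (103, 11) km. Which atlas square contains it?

-1.89·103 + 1.3·11 = -180.370, which is < -133
-1.18·103 − 0.12·11 = -122.860, which is > -199
1.14·103 + 0.44·11 = 122.260, which is < 145
This sign pattern matches Lower.

Lower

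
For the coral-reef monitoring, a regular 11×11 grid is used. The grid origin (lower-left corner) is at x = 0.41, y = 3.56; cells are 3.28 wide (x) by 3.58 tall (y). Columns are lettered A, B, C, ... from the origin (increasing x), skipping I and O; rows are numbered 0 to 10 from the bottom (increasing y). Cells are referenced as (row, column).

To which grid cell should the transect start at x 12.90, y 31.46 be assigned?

(7, D)

Column index: ⌊(12.90 − 0.41) / 3.28⌋ = ⌊3.808⌋ = 3 → column D
Row offset from origin: ⌊(31.46 − 3.56) / 3.58⌋ = ⌊7.793⌋ = 7 → row 7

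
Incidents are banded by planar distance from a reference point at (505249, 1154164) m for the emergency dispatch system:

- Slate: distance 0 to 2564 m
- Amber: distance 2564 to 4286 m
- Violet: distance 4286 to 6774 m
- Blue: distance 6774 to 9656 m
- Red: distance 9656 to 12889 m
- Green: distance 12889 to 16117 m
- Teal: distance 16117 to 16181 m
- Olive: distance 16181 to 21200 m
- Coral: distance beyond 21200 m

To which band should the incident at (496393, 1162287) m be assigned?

Distance = √((496393−505249)² + (1162287−1154164)²) = √(78428736.000 + 65983129.000) = 12017.149 m.
9656 ≤ 12017.149 < 12889 → Red.

Red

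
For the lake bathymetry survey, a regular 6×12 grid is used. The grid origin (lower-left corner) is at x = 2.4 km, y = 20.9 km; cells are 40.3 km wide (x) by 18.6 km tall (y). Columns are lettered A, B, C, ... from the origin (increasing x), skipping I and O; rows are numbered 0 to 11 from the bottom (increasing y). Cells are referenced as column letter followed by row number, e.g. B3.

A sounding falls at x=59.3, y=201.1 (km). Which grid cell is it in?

B9

Column index: ⌊(59.3 − 2.4) / 40.3⌋ = ⌊1.412⌋ = 1 → column B
Row offset from origin: ⌊(201.1 − 20.9) / 18.6⌋ = ⌊9.688⌋ = 9 → row 9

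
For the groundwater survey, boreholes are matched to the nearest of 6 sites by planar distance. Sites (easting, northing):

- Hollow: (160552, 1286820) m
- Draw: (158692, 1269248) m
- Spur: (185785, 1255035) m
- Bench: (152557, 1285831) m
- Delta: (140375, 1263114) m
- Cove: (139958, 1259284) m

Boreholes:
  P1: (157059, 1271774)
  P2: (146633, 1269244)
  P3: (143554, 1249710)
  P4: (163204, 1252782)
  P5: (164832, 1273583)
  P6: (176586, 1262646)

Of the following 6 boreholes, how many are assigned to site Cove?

P1 → Draw
P2 → Delta
P3 → Cove
P4 → Draw
P5 → Draw
P6 → Spur
1 of the 6 goes to Cove.

1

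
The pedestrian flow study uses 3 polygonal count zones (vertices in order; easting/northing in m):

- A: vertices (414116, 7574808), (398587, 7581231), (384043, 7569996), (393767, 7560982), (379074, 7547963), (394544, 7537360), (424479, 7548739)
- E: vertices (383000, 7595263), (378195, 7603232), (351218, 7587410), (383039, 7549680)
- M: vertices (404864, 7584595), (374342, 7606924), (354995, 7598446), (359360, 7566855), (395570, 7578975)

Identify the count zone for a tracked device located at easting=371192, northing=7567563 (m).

E

Cast a ray rightward from (371192, 7567563). For each polygon, the edges (by vertex number in listed order) whose endpoints lie on opposite sides of northing = 7567563, where each meets that height, and whether that is right or left of the point:
A: 3–4 at easting≈386667.6 (right), 7–1 at easting≈416996.0 (right) → 2 crossings.
E: 3–4 at easting≈367956.7 (left), 4–1 at easting≈383023.7 (right) → 1 crossing.
M: 3–4 at easting≈359262.2 (left), 4–5 at easting≈361475.2 (left) → 0 crossings.
Only E has an odd count, so the point is inside E.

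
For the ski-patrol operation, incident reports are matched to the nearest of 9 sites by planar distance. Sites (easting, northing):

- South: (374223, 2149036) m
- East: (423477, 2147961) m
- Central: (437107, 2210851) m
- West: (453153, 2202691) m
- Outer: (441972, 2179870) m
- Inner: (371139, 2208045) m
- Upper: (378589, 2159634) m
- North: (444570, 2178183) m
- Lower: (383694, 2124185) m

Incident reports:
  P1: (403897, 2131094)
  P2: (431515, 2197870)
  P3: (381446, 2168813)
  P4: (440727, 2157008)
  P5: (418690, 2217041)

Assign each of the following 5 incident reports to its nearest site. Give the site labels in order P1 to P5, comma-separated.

Lower, Central, Upper, East, Central

P1 → Lower (d²=455895490.00)
P2 → Central (d²=199776825.00)
P3 → Upper (d²=92416490.00)
P4 → East (d²=379410709.00)
P5 → Central (d²=377501989.00)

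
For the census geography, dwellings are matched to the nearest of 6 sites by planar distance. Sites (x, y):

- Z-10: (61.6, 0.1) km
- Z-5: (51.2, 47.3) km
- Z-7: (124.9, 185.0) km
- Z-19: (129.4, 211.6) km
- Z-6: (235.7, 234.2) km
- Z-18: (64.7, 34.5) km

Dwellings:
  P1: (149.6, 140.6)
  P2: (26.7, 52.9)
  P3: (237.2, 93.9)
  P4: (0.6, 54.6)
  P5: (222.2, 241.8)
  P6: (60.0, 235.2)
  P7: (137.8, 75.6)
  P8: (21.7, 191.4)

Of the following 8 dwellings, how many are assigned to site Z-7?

2

P1 → Z-7
P2 → Z-5
P3 → Z-6
P4 → Z-5
P5 → Z-6
P6 → Z-19
P7 → Z-18
P8 → Z-7
2 of the 8 go to Z-7.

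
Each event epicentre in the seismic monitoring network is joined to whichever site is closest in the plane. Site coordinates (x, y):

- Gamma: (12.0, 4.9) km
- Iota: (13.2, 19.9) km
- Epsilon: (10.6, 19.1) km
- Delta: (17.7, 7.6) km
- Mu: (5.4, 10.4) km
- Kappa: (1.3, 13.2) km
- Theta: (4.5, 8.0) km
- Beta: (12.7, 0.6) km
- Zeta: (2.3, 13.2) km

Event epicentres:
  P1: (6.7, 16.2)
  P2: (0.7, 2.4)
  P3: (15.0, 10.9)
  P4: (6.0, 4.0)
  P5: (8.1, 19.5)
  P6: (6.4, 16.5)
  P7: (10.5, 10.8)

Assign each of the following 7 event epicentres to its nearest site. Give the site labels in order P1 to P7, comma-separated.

P1 → Epsilon (d²=23.62)
P2 → Theta (d²=45.80)
P3 → Delta (d²=18.18)
P4 → Theta (d²=18.25)
P5 → Epsilon (d²=6.41)
P6 → Epsilon (d²=24.40)
P7 → Mu (d²=26.17)

Epsilon, Theta, Delta, Theta, Epsilon, Epsilon, Mu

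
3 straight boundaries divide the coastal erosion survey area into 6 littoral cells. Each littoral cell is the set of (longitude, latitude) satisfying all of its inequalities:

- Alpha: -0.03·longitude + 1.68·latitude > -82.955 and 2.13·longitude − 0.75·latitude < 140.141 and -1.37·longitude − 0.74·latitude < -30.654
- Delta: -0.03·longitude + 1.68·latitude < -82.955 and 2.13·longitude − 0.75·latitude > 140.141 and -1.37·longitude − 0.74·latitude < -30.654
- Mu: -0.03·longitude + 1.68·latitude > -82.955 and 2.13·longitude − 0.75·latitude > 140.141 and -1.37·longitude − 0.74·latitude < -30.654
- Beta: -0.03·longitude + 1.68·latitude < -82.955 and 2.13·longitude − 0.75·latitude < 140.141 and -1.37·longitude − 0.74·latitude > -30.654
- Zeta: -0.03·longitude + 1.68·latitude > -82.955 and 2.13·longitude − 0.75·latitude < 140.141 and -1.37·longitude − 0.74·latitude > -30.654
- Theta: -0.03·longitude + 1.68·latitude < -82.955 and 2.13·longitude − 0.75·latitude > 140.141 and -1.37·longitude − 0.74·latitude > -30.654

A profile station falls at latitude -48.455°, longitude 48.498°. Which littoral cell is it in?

-0.03·48.498 + 1.68·-48.455 = -82.859, which is > -82.955
2.13·48.498 − 0.75·-48.455 = 139.642, which is < 140.141
-1.37·48.498 − 0.74·-48.455 = -30.586, which is > -30.654
This sign pattern matches Zeta.

Zeta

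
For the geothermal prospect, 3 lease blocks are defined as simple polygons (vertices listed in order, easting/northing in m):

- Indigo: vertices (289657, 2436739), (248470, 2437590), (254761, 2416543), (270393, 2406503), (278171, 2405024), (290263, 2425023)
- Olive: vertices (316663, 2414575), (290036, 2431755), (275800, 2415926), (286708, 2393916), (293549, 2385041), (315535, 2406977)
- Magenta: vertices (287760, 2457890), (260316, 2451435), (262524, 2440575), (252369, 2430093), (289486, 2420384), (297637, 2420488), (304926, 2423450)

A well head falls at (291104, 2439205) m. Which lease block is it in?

Cast a ray rightward from (291104, 2439205). For each polygon, the edges (by vertex number in listed order) whose endpoints lie on opposite sides of northing = 2439205, where each meets that height, and whether that is right or left of the point:
Indigo: no edge straddles that height → 0 crossings.
Olive: no edge straddles that height → 0 crossings.
Magenta: 3–4 at easting≈261196.7 (left), 7–1 at easting≈297073.2 (right) → 1 crossing.
Only Magenta has an odd count, so the point is inside Magenta.

Magenta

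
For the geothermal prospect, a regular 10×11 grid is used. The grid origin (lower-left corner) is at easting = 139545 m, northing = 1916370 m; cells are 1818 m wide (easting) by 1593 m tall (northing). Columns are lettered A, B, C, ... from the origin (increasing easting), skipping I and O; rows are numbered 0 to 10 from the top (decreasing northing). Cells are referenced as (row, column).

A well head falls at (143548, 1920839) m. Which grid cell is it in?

Column index: ⌊(143548 − 139545) / 1818⌋ = ⌊2.202⌋ = 2 → column C
Row offset from origin: ⌊(1920839 − 1916370) / 1593⌋ = ⌊2.805⌋ = 2 → row 8 (counted from top)

(8, C)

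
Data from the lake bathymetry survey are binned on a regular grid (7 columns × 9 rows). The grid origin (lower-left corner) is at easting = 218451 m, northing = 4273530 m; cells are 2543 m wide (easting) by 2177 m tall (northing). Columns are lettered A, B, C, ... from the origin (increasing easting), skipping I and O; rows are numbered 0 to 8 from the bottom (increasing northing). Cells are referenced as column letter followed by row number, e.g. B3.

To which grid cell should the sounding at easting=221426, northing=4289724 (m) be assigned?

Column index: ⌊(221426 − 218451) / 2543⌋ = ⌊1.170⌋ = 1 → column B
Row offset from origin: ⌊(4289724 − 4273530) / 2177⌋ = ⌊7.439⌋ = 7 → row 7

B7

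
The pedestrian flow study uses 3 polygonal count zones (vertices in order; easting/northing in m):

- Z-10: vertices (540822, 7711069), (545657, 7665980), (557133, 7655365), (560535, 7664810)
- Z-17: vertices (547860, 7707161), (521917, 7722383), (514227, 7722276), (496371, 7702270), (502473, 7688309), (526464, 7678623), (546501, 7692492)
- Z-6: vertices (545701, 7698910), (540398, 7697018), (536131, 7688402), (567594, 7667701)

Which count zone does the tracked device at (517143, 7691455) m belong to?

Cast a ray rightward from (517143, 7691455). For each polygon, the edges (by vertex number in listed order) whose endpoints lie on opposite sides of northing = 7691455, where each meets that height, and whether that is right or left of the point:
Z-10: 1–2 at easting≈542925.3 (right), 4–1 at easting≈549180.4 (right) → 2 crossings.
Z-17: 4–5 at easting≈501098.0 (left), 6–7 at easting≈545002.8 (right) → 1 crossing.
Z-6: 2–3 at easting≈537643.0 (right), 4–1 at easting≈550930.7 (right) → 2 crossings.
Only Z-17 has an odd count, so the point is inside Z-17.

Z-17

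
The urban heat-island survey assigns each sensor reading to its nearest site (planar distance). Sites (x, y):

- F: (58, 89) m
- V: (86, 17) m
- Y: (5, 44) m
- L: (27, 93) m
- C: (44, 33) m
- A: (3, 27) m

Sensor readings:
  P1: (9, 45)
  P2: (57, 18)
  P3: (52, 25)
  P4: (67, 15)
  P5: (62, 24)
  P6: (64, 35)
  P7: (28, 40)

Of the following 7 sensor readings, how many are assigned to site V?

1

P1 → Y
P2 → C
P3 → C
P4 → V
P5 → C
P6 → C
P7 → C
1 of the 7 goes to V.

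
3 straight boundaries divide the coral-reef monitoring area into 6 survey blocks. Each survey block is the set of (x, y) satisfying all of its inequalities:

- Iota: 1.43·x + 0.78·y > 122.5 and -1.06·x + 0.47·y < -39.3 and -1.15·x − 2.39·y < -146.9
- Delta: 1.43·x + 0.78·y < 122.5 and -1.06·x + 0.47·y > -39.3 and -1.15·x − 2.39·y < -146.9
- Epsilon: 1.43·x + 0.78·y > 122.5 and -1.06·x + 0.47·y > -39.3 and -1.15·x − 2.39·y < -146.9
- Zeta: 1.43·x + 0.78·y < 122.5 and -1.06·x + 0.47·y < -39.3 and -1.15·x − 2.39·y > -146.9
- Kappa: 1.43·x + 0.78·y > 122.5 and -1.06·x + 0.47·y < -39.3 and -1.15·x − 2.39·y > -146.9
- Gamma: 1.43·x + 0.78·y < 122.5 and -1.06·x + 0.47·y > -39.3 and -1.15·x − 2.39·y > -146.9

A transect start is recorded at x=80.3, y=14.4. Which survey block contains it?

1.43·80.3 + 0.78·14.4 = 126.061, which is > 122.5
-1.06·80.3 + 0.47·14.4 = -78.350, which is < -39.3
-1.15·80.3 − 2.39·14.4 = -126.761, which is > -146.9
This sign pattern matches Kappa.

Kappa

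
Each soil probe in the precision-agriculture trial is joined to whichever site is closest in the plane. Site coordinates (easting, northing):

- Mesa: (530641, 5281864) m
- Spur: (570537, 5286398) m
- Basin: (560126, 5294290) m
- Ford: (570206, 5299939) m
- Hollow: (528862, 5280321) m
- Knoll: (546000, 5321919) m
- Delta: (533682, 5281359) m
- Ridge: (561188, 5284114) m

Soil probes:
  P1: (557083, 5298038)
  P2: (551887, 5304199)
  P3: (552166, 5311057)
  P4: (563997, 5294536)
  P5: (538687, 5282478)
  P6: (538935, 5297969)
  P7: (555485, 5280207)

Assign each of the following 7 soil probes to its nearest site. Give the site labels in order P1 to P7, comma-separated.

P1 → Basin (d²=23307353.00)
P2 → Basin (d²=166069402.00)
P3 → Knoll (d²=156002600.00)
P4 → Basin (d²=15045157.00)
P5 → Delta (d²=26302186.00)
P6 → Delta (d²=303486109.00)
P7 → Ridge (d²=47788858.00)

Basin, Basin, Knoll, Basin, Delta, Delta, Ridge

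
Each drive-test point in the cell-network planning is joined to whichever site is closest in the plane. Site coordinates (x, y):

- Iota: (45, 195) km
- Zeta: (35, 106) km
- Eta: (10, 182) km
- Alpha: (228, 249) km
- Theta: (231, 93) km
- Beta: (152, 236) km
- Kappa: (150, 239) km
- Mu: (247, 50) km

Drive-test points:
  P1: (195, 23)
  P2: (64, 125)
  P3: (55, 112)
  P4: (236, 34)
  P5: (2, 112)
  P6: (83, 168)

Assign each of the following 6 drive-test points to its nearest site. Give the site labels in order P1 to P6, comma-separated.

P1 → Mu (d²=3433.00)
P2 → Zeta (d²=1202.00)
P3 → Zeta (d²=436.00)
P4 → Mu (d²=377.00)
P5 → Zeta (d²=1125.00)
P6 → Iota (d²=2173.00)

Mu, Zeta, Zeta, Mu, Zeta, Iota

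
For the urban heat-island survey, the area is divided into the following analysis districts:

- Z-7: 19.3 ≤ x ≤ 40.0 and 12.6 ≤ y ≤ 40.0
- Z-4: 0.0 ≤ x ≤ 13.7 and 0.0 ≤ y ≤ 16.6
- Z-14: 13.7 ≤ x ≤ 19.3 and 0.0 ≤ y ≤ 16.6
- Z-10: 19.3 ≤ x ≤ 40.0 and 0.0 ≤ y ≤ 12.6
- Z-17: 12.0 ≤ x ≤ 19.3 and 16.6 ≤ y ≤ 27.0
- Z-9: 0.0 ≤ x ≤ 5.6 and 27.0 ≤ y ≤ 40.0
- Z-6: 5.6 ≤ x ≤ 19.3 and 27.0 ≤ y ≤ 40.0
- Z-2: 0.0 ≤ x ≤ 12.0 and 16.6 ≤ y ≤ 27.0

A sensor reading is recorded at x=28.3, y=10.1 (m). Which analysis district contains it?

Z-10

The point has x = 28.3 and y = 10.1.
Only Z-10 satisfies 19.3 ≤ x ≤ 40.0 and 0.0 ≤ y ≤ 12.6.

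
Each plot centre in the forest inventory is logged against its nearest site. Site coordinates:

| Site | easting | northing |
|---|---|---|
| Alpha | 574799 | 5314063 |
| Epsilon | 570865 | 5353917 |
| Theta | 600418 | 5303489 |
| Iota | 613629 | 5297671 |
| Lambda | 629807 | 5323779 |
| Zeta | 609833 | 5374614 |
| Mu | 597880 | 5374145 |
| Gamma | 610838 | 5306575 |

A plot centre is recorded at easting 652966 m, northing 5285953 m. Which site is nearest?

Squared distances to each site:
Alpha: 6900251989.000; Epsilon: 11359679497.000; Theta: 3068803600.000; Iota: 1684711093.000; Lambda: 1967145557.000; Zeta: 9721228610.000; Mu: 10812296260.000; Gamma: 2200035268.000.
Minimum at Iota.

Iota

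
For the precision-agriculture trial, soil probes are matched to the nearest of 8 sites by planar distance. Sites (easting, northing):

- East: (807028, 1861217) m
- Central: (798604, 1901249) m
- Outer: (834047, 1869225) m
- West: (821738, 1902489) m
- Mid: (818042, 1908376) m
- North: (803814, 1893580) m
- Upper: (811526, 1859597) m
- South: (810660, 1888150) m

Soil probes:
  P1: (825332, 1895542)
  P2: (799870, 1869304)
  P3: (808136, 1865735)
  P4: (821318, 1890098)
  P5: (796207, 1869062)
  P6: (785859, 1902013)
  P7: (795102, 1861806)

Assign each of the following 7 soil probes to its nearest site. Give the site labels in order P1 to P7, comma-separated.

West, East, East, South, East, Central, East

P1 → West (d²=61177645.00)
P2 → East (d²=116636533.00)
P3 → East (d²=21639988.00)
P4 → South (d²=117387668.00)
P5 → East (d²=178638066.00)
P6 → Central (d²=163018721.00)
P7 → East (d²=142576397.00)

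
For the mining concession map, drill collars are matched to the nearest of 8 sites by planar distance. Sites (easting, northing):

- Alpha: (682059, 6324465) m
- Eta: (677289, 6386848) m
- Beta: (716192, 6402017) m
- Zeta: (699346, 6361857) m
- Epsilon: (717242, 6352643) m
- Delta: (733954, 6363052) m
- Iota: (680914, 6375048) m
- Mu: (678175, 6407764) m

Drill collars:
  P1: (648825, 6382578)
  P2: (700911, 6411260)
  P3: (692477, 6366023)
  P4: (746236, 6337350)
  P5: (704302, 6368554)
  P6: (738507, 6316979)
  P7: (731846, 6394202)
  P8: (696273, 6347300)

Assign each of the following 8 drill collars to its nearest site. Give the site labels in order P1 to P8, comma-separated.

P1 → Eta (d²=828432196.00)
P2 → Beta (d²=318942010.00)
P3 → Zeta (d²=64538717.00)
P4 → Delta (d²=811440328.00)
P5 → Zeta (d²=69411745.00)
P6 → Epsilon (d²=1724121121.00)
P7 → Beta (d²=306121941.00)
P8 → Zeta (d²=221349578.00)

Eta, Beta, Zeta, Delta, Zeta, Epsilon, Beta, Zeta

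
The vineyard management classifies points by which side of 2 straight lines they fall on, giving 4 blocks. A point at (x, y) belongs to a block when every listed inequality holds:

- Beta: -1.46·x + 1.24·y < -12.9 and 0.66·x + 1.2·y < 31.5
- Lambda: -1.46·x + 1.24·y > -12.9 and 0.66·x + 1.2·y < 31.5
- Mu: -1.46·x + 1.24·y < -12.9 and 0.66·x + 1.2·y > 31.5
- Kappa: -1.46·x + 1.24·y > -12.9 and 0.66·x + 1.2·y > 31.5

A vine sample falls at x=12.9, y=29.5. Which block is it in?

-1.46·12.9 + 1.24·29.5 = 17.746, which is > -12.9
0.66·12.9 + 1.2·29.5 = 43.914, which is > 31.5
This sign pattern matches Kappa.

Kappa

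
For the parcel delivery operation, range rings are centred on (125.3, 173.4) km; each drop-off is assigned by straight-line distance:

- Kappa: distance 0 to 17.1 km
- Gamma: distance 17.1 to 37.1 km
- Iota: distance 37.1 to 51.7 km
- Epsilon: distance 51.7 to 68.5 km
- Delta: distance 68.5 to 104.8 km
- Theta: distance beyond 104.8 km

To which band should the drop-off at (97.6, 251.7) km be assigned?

Distance = √((97.6−125.3)² + (251.7−173.4)²) = √(767.290 + 6130.890) = 83.055 km.
68.5 ≤ 83.055 < 104.8 → Delta.

Delta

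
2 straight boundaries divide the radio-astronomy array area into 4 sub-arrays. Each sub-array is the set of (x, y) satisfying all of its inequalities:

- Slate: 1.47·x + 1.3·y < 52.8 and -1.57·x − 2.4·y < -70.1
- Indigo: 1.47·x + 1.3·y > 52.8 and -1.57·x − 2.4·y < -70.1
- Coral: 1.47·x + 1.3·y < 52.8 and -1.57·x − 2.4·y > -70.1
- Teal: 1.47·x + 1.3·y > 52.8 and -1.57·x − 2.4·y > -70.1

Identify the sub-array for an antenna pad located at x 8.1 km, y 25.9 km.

1.47·8.1 + 1.3·25.9 = 45.577, which is < 52.8
-1.57·8.1 − 2.4·25.9 = -74.877, which is < -70.1
This sign pattern matches Slate.

Slate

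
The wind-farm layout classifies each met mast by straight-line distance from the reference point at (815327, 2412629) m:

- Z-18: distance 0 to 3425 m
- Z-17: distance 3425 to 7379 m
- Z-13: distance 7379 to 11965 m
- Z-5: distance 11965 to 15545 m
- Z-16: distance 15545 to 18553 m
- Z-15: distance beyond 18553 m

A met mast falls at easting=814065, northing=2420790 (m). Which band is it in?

Distance = √((814065−815327)² + (2420790−2412629)²) = √(1592644.000 + 66601921.000) = 8258.000 m.
7379 ≤ 8258.000 < 11965 → Z-13.

Z-13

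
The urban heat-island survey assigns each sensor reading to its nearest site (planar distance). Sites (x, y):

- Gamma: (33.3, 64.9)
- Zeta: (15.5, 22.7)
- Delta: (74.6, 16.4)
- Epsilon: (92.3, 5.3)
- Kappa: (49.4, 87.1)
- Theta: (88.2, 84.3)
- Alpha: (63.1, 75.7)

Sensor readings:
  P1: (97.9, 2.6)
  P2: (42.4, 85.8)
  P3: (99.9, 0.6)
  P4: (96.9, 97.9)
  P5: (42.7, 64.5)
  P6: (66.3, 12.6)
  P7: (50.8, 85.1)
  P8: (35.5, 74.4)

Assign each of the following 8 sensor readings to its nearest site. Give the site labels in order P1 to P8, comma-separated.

Epsilon, Kappa, Epsilon, Theta, Gamma, Delta, Kappa, Gamma

P1 → Epsilon (d²=38.65)
P2 → Kappa (d²=50.69)
P3 → Epsilon (d²=79.85)
P4 → Theta (d²=260.65)
P5 → Gamma (d²=88.52)
P6 → Delta (d²=83.33)
P7 → Kappa (d²=5.96)
P8 → Gamma (d²=95.09)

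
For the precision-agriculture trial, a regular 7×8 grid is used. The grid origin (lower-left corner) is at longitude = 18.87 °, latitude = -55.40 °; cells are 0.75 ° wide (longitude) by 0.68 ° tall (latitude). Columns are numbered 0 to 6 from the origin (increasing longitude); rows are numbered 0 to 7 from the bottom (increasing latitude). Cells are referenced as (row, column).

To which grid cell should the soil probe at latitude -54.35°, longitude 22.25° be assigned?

Column index: ⌊(22.25 − 18.87) / 0.75⌋ = ⌊4.507⌋ = 4
Row offset from origin: ⌊(-54.35 − -55.40) / 0.68⌋ = ⌊1.544⌋ = 1 → row 1

(1, 4)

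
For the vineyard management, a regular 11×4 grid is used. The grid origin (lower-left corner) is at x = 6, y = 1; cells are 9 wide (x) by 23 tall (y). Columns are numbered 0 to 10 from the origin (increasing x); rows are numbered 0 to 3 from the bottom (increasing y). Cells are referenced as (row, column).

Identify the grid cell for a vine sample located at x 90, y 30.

Column index: ⌊(90 − 6) / 9⌋ = ⌊9.333⌋ = 9
Row offset from origin: ⌊(30 − 1) / 23⌋ = ⌊1.261⌋ = 1 → row 1

(1, 9)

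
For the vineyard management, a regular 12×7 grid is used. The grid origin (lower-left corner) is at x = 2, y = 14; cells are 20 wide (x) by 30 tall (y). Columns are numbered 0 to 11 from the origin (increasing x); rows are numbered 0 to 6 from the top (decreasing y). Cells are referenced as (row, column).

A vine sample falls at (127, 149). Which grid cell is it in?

Column index: ⌊(127 − 2) / 20⌋ = ⌊6.250⌋ = 6
Row offset from origin: ⌊(149 − 14) / 30⌋ = ⌊4.500⌋ = 4 → row 2 (counted from top)

(2, 6)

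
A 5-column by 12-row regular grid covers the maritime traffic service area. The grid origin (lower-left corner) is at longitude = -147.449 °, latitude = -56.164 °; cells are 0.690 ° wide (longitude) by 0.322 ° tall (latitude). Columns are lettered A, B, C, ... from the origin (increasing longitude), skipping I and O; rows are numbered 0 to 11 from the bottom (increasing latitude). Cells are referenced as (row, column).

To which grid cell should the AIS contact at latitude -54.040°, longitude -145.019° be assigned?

Column index: ⌊(-145.019 − -147.449) / 0.690⌋ = ⌊3.522⌋ = 3 → column D
Row offset from origin: ⌊(-54.040 − -56.164) / 0.322⌋ = ⌊6.596⌋ = 6 → row 6

(6, D)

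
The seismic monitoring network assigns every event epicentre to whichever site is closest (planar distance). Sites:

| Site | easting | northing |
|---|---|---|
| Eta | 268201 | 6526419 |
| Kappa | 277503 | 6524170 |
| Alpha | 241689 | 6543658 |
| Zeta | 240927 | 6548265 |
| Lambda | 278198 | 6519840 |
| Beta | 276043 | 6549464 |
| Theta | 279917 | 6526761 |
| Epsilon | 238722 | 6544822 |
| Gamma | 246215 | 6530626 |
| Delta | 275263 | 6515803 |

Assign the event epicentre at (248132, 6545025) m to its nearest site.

Squared distances to each site:
Eta: 748947997.000; Kappa: 1297586666.000; Alpha: 43380938.000; Zeta: 62409625.000; Lambda: 1538248581.000; Beta: 798728642.000; Theta: 1343859921.000; Epsilon: 88589309.000; Gamma: 211006090.000; Delta: 1590016445.000.
Minimum at Alpha.

Alpha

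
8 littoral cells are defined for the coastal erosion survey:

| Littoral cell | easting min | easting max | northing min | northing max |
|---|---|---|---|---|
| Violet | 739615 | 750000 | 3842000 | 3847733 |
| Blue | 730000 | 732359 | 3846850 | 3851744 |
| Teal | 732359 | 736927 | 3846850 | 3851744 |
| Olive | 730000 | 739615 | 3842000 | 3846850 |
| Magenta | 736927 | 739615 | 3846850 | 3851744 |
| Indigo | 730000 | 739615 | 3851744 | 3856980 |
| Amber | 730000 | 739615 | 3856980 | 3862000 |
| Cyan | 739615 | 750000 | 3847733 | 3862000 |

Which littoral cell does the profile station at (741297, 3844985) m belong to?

The point has easting = 741297 and northing = 3844985.
Only Violet satisfies 739615 ≤ easting ≤ 750000 and 3842000 ≤ northing ≤ 3847733.

Violet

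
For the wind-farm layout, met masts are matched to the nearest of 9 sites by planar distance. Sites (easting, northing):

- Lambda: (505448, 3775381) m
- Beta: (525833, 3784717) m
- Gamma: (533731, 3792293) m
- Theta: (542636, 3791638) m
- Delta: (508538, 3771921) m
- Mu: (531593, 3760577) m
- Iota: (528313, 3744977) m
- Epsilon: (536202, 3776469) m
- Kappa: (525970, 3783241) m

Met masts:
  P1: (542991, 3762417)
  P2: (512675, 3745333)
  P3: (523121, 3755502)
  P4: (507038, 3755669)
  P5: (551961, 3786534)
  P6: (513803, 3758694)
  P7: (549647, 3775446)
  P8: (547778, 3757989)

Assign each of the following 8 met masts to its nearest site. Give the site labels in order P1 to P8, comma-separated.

Mu, Iota, Mu, Delta, Theta, Delta, Epsilon, Mu

P1 → Mu (d²=133300004.00)
P2 → Iota (d²=244673780.00)
P3 → Mu (d²=97530409.00)
P4 → Delta (d²=266377504.00)
P5 → Theta (d²=113006441.00)
P6 → Delta (d²=202673754.00)
P7 → Epsilon (d²=181814554.00)
P8 → Mu (d²=268651969.00)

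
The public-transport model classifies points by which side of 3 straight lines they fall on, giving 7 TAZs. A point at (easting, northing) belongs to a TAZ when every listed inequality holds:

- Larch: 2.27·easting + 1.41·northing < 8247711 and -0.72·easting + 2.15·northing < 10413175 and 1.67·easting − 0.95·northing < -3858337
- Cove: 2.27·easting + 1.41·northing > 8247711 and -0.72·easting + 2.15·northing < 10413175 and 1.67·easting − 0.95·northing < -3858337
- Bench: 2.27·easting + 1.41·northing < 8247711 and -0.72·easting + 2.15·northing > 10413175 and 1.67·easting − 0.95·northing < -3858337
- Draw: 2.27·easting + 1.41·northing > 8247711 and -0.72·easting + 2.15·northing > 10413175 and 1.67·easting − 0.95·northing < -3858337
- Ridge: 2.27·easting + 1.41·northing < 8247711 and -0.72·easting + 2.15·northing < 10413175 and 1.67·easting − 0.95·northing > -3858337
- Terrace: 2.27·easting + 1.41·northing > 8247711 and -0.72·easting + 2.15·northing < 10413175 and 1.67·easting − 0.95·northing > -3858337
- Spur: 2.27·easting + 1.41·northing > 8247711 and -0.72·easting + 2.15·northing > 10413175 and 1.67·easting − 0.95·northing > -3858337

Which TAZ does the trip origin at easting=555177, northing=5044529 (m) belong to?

Draw

2.27·555177 + 1.41·5044529 = 8373037.680, which is > 8247711
-0.72·555177 + 2.15·5044529 = 10446009.910, which is > 10413175
1.67·555177 − 0.95·5044529 = -3865156.960, which is < -3858337
This sign pattern matches Draw.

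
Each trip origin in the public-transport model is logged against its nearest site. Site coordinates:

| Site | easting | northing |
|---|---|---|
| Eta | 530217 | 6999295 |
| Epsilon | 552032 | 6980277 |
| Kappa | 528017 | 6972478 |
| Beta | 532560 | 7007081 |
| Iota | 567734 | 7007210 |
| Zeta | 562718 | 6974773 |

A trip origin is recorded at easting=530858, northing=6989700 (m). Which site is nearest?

Eta

Squared distances to each site:
Eta: 92474906.000; Epsilon: 537131205.000; Kappa: 304668565.000; Beta: 304995965.000; Iota: 1666439476.000; Zeta: 1237874929.000.
Minimum at Eta.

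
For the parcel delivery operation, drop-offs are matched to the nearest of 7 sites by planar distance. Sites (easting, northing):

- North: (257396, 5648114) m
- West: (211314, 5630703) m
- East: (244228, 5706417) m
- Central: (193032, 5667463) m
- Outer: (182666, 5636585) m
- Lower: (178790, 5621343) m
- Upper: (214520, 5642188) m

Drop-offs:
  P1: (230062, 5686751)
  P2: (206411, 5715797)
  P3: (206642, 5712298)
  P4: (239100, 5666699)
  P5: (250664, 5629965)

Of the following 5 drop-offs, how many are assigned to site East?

3

P1 → East
P2 → East
P3 → East
P4 → North
P5 → North
3 of the 5 go to East.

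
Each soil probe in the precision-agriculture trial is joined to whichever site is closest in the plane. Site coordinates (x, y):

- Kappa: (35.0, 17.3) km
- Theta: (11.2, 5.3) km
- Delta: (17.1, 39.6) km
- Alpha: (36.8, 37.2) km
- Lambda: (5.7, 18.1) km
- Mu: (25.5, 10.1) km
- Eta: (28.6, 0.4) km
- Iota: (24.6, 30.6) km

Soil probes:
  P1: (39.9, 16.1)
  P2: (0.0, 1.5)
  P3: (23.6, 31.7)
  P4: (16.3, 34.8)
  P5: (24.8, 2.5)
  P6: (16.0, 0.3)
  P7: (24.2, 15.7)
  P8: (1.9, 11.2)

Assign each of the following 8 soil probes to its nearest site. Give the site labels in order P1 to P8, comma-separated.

P1 → Kappa (d²=25.45)
P2 → Theta (d²=139.88)
P3 → Iota (d²=2.21)
P4 → Delta (d²=23.68)
P5 → Eta (d²=18.85)
P6 → Theta (d²=48.04)
P7 → Mu (d²=33.05)
P8 → Lambda (d²=62.05)

Kappa, Theta, Iota, Delta, Eta, Theta, Mu, Lambda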